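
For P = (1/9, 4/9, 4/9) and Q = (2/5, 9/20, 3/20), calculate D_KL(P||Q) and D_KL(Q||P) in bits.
D_KL(P||Q) = 0.4832, D_KL(Q||P) = 0.5122

KL divergence is not symmetric: D_KL(P||Q) ≠ D_KL(Q||P) in general.

D_KL(P||Q) = 0.4832 bits
D_KL(Q||P) = 0.5122 bits

No, they are not equal!

This asymmetry is why KL divergence is not a true distance metric.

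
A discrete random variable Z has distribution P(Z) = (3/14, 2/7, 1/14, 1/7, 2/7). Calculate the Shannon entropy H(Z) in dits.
0.6568 dits

Shannon entropy is H(X) = -Σ p(x) log p(x).

For P = (3/14, 2/7, 1/14, 1/7, 2/7):
H = -3/14 × log_10(3/14) -2/7 × log_10(2/7) -1/14 × log_10(1/14) -1/7 × log_10(1/7) -2/7 × log_10(2/7)
H = 0.6568 dits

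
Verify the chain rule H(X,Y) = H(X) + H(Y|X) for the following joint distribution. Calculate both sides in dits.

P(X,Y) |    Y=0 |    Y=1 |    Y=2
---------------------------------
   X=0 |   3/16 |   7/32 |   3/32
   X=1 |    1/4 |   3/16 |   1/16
H(X,Y) = 0.7392, H(X) = 0.3010, H(Y|X) = 0.4381 (all in dits)

Chain rule: H(X,Y) = H(X) + H(Y|X)

Left side — joint entropy directly:
H(X,Y) = -Σ p(x,y) log p(x,y) = 0.7392 dits

Right side — compute H(Y|X) from the conditional distributions:
P(X) = (1/2, 1/2), so H(X) = 0.3010 dits
H(Y|X) = Σ_x P(X=x) · H(Y|X=x):
  P(Y|X=0) = (3/8, 7/16, 3/16), H(Y|X=0) = 0.4531, weight P(X=0) = 1/2
  P(Y|X=1) = (1/2, 3/8, 1/8), H(Y|X=1) = 0.4231, weight P(X=1) = 1/2
H(Y|X) = 0.4381 dits

H(X) + H(Y|X) = 0.3010 + 0.4381 = 0.7392 dits

Both sides equal 0.7392 dits. ✓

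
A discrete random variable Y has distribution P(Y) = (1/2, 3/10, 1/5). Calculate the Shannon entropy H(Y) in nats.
1.0297 nats

Shannon entropy is H(X) = -Σ p(x) log p(x).

For P = (1/2, 3/10, 1/5):
H = -1/2 × log_e(1/2) -3/10 × log_e(3/10) -1/5 × log_e(1/5)
H = 1.0297 nats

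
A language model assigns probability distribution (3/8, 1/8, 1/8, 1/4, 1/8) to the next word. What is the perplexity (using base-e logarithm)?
4.4557

Perplexity is e^H (or exp(H) for natural log).

First, H = -Σ p log p = 1.4942 nats
Perplexity = e^1.4942 = 4.4557

Interpretation: The model's uncertainty is equivalent to choosing uniformly among 4.5 options.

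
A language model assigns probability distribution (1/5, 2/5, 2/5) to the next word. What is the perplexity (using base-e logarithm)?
2.8717

Perplexity is e^H (or exp(H) for natural log).

First, H = -Σ p log p = 1.0549 nats
Perplexity = e^1.0549 = 2.8717

Interpretation: The model's uncertainty is equivalent to choosing uniformly among 2.9 options.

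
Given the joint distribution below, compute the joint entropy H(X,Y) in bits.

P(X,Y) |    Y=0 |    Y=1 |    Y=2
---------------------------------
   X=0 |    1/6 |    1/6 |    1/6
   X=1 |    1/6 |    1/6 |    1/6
2.5850 bits

Joint entropy is H(X,Y) = -Σ_{x,y} p(x,y) log p(x,y).

Summing over all non-zero entries:
H(X,Y) = -[1/6·log_2(1/6) + 1/6·log_2(1/6) + 1/6·log_2(1/6) + 1/6·log_2(1/6) + 1/6·log_2(1/6) + 1/6·log_2(1/6)]
H(X,Y) = 2.5850 bits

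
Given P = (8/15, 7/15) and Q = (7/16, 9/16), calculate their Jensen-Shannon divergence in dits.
0.0020 dits

Jensen-Shannon divergence is:
JSD(P||Q) = 0.5 × D_KL(P||M) + 0.5 × D_KL(Q||M)
where M = 0.5 × (P + Q) is the mixture distribution.

M = 0.5 × (8/15, 7/15) + 0.5 × (7/16, 9/16) = (0.485417, 0.514583)

D_KL(P||M) = 0.0020 dits
D_KL(Q||M) = 0.0020 dits

JSD(P||Q) = 0.5 × 0.0020 + 0.5 × 0.0020 = 0.0020 dits

Unlike KL divergence, JSD is symmetric and bounded: 0 ≤ JSD ≤ log(2).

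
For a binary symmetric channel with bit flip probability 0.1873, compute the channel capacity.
0.3042 bits

For a binary symmetric channel (BSC) with error probability p:
Capacity C = 1 - H(p) bits per symbol

where H(p) = -p log₂(p) - (1-p) log₂(1-p) is the binary entropy function.

H(0.1873) = 0.6958 bits
C = 1 - 0.6958 = 0.3042 bits per symbol

This means we can reliably transmit up to 0.3042 bits of information per channel use.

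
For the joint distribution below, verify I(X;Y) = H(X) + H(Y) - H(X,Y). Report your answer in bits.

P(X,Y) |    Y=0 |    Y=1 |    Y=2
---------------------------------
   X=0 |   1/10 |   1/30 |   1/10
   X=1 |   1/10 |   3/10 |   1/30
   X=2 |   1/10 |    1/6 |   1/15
I(X;Y) = 0.1582 bits

Mutual information has multiple equivalent forms:
- I(X;Y) = H(X) - H(X|Y)
- I(X;Y) = H(Y) - H(Y|X)
- I(X;Y) = H(X) + H(Y) - H(X,Y)

Computing all quantities:
H(X) = 1.5410, H(Y) = 1.4855, H(X,Y) = 2.8683
H(X|Y) = 1.3828, H(Y|X) = 1.3273

Verification:
H(X) - H(X|Y) = 1.5410 - 1.3828 = 0.1582
H(Y) - H(Y|X) = 1.4855 - 1.3273 = 0.1582
H(X) + H(Y) - H(X,Y) = 1.5410 + 1.4855 - 2.8683 = 0.1582

All forms give I(X;Y) = 0.1582 bits. ✓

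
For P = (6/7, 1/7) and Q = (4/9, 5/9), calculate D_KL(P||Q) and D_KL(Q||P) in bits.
D_KL(P||Q) = 0.5323, D_KL(Q||P) = 0.6674

KL divergence is not symmetric: D_KL(P||Q) ≠ D_KL(Q||P) in general.

D_KL(P||Q) = 0.5323 bits
D_KL(Q||P) = 0.6674 bits

No, they are not equal!

This asymmetry is why KL divergence is not a true distance metric.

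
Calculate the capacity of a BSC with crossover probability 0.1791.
0.3219 bits

For a binary symmetric channel (BSC) with error probability p:
Capacity C = 1 - H(p) bits per symbol

where H(p) = -p log₂(p) - (1-p) log₂(1-p) is the binary entropy function.

H(0.1791) = 0.6781 bits
C = 1 - 0.6781 = 0.3219 bits per symbol

This means we can reliably transmit up to 0.3219 bits of information per channel use.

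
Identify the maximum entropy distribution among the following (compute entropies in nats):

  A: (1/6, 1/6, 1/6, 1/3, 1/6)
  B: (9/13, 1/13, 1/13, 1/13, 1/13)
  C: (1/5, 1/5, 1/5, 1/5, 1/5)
C

For a discrete distribution over n outcomes, entropy is maximized by the uniform distribution.

Computing entropies:
H(A) = 1.5607 nats
H(B) = 1.0438 nats
H(C) = 1.6094 nats

The uniform distribution (where all probabilities equal 1/5) achieves the maximum entropy of log_e(5) = 1.6094 nats.

Distribution C has the highest entropy.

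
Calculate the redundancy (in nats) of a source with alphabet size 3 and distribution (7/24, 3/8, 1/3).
0.0052 nats

Redundancy measures how far a source is from maximum entropy:
R = H_max - H(X)

Maximum entropy for 3 symbols: H_max = log_e(3) = 1.0986 nats
Actual entropy: H(X) = 1.0934 nats
Redundancy: R = 1.0986 - 1.0934 = 0.0052 nats

This redundancy represents potential for compression: the source could be compressed by 0.0052 nats per symbol.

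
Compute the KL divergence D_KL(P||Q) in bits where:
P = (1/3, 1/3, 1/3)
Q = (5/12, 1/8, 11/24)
0.2112 bits

KL divergence: D_KL(P||Q) = Σ p(x) log(p(x)/q(x))

Computing term by term:
  x=0: 1/3 × log_2[(1/3)/(5/12)] = 1/3 × -0.3219 = -0.1073
  x=1: 1/3 × log_2[(1/3)/(1/8)] = 1/3 × 1.4150 = 0.4717
  x=2: 1/3 × log_2[(1/3)/(11/24)] = 1/3 × -0.4594 = -0.1531

D_KL(P||Q) = 0.2112 bits

Note: KL divergence is always non-negative and equals 0 iff P = Q.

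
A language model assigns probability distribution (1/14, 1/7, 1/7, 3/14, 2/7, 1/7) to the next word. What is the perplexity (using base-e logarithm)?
5.5317

Perplexity is e^H (or exp(H) for natural log).

First, H = -Σ p log p = 1.7105 nats
Perplexity = e^1.7105 = 5.5317

Interpretation: The model's uncertainty is equivalent to choosing uniformly among 5.5 options.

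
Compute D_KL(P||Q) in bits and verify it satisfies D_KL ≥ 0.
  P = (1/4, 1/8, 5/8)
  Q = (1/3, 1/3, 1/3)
0.2862 bits

KL divergence satisfies the Gibbs inequality: D_KL(P||Q) ≥ 0 for all distributions P, Q.

D_KL(P||Q) = Σ p(x) log(p(x)/q(x))
Term by term:
  x=0: 1/4 × log_2[(1/4)/(1/3)] = -0.1038
  x=1: 1/8 × log_2[(1/8)/(1/3)] = -0.1769
  x=2: 5/8 × log_2[(5/8)/(1/3)] = 0.5668
D_KL(P||Q) = 0.2862 bits

D_KL(P||Q) = 0.2862 ≥ 0 ✓

This non-negativity is a fundamental property: relative entropy cannot be negative because it measures how different Q is from P.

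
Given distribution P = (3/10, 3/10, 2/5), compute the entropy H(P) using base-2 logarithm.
1.5710 bits

Shannon entropy is H(X) = -Σ p(x) log p(x).

For P = (3/10, 3/10, 2/5):
H = -3/10 × log_2(3/10) -3/10 × log_2(3/10) -2/5 × log_2(2/5)
H = 1.5710 bits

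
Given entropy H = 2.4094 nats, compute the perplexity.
11.1273

Perplexity is e^H (or exp(H) for natural log).

H = 2.4094 nats
Perplexity = e^2.4094 = 11.1273

Interpretation: The model's uncertainty is equivalent to choosing uniformly among 11.1 options.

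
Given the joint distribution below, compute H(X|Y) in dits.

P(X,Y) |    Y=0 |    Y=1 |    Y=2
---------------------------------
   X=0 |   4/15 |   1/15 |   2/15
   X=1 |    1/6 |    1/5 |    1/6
0.2800 dits

Using the chain rule: H(X|Y) = H(X,Y) - H(Y)

First, compute H(X,Y) = 0.7473 dits

Marginal P(Y) = (13/30, 4/15, 3/10)
H(Y) = 0.4673 dits

H(X|Y) = H(X,Y) - H(Y) = 0.7473 - 0.4673 = 0.2800 dits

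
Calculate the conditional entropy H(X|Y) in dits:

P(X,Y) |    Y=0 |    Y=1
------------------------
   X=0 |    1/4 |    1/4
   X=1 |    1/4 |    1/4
0.3010 dits

Using the chain rule: H(X|Y) = H(X,Y) - H(Y)

First, compute H(X,Y) = 0.6021 dits

Marginal P(Y) = (1/2, 1/2)
H(Y) = 0.3010 dits

H(X|Y) = H(X,Y) - H(Y) = 0.6021 - 0.3010 = 0.3010 dits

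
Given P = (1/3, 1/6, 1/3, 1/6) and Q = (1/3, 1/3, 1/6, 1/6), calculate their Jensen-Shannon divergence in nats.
0.0283 nats

Jensen-Shannon divergence is:
JSD(P||Q) = 0.5 × D_KL(P||M) + 0.5 × D_KL(Q||M)
where M = 0.5 × (P + Q) is the mixture distribution.

M = 0.5 × (1/3, 1/6, 1/3, 1/6) + 0.5 × (1/3, 1/3, 1/6, 1/6) = (1/3, 1/4, 1/4, 1/6)

D_KL(P||M) = 0.0283 nats
D_KL(Q||M) = 0.0283 nats

JSD(P||Q) = 0.5 × 0.0283 + 0.5 × 0.0283 = 0.0283 nats

Unlike KL divergence, JSD is symmetric and bounded: 0 ≤ JSD ≤ log(2).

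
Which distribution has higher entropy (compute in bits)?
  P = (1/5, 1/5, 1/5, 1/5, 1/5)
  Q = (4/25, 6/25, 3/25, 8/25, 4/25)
P

Computing entropies in bits:
H(P) = 2.3219
H(Q) = 2.2333

Distribution P has higher entropy.

Intuition: The distribution closer to uniform (more spread out) has higher entropy.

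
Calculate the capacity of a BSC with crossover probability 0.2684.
0.1608 bits

For a binary symmetric channel (BSC) with error probability p:
Capacity C = 1 - H(p) bits per symbol

where H(p) = -p log₂(p) - (1-p) log₂(1-p) is the binary entropy function.

H(0.2684) = 0.8392 bits
C = 1 - 0.8392 = 0.1608 bits per symbol

This means we can reliably transmit up to 0.1608 bits of information per channel use.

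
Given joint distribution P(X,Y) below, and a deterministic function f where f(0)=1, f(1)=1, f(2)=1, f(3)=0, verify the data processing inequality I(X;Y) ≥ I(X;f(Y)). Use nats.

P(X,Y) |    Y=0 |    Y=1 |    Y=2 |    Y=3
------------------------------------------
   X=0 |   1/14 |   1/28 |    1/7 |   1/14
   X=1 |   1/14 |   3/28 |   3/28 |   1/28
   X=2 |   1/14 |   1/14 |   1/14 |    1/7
I(X;Y) = 0.0653, I(X;f(Y)) = 0.0396, inequality holds: 0.0653 ≥ 0.0396

Data Processing Inequality: For any Markov chain X → Y → Z, we have I(X;Y) ≥ I(X;Z).

Here Z = f(Y) is a deterministic function of Y, forming X → Y → Z.

Original I(X;Y) = 0.0653 nats

After applying f:
P(X,Z) where Z=f(Y):
- P(X,Z=0) = P(X,Y=3)
- P(X,Z=1) = P(X,Y=0) + P(X,Y=1) + P(X,Y=2)

I(X;Z) = I(X;f(Y)) = 0.0396 nats

Verification: 0.0653 ≥ 0.0396 ✓

Information cannot be created by processing; the function f can only lose information about X.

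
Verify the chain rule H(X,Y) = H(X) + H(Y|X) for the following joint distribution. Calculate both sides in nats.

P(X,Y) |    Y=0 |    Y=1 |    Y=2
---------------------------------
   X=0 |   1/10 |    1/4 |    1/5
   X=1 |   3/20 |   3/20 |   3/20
H(X,Y) = 1.7524, H(X) = 0.6881, H(Y|X) = 1.0643 (all in nats)

Chain rule: H(X,Y) = H(X) + H(Y|X)

Left side — joint entropy directly:
H(X,Y) = -Σ p(x,y) log p(x,y) = 1.7524 nats

Right side — compute H(Y|X) from the conditional distributions:
P(X) = (11/20, 9/20), so H(X) = 0.6881 nats
H(Y|X) = Σ_x P(X=x) · H(Y|X=x):
  P(Y|X=0) = (2/11, 5/11, 4/11), H(Y|X=0) = 1.0362, weight P(X=0) = 11/20
  P(Y|X=1) = (1/3, 1/3, 1/3), H(Y|X=1) = 1.0986, weight P(X=1) = 9/20
H(Y|X) = 1.0643 nats

H(X) + H(Y|X) = 0.6881 + 1.0643 = 1.7524 nats

Both sides equal 1.7524 nats. ✓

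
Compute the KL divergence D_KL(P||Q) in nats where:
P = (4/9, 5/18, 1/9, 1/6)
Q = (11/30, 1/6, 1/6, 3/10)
0.0844 nats

KL divergence: D_KL(P||Q) = Σ p(x) log(p(x)/q(x))

Computing term by term:
  x=0: 4/9 × log_e[(4/9)/(11/30)] = 4/9 × 0.1924 = 0.0855
  x=1: 5/18 × log_e[(5/18)/(1/6)] = 5/18 × 0.5108 = 0.1419
  x=2: 1/9 × log_e[(1/9)/(1/6)] = 1/9 × -0.4055 = -0.0451
  x=3: 1/6 × log_e[(1/6)/(3/10)] = 1/6 × -0.5878 = -0.0980

D_KL(P||Q) = 0.0844 nats

Note: KL divergence is always non-negative and equals 0 iff P = Q.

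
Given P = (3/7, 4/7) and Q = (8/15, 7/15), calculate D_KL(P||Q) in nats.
0.0220 nats

KL divergence: D_KL(P||Q) = Σ p(x) log(p(x)/q(x))

Computing term by term:
  x=0: 3/7 × log_e[(3/7)/(8/15)] = 3/7 × -0.2187 = -0.0937
  x=1: 4/7 × log_e[(4/7)/(7/15)] = 4/7 × 0.2025 = 0.1157

D_KL(P||Q) = 0.0220 nats

Note: KL divergence is always non-negative and equals 0 iff P = Q.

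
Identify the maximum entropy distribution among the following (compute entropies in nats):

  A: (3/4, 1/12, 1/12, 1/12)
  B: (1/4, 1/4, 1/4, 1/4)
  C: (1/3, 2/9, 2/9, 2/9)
B

For a discrete distribution over n outcomes, entropy is maximized by the uniform distribution.

Computing entropies:
H(A) = 0.8370 nats
H(B) = 1.3863 nats
H(C) = 1.3689 nats

The uniform distribution (where all probabilities equal 1/4) achieves the maximum entropy of log_e(4) = 1.3863 nats.

Distribution B has the highest entropy.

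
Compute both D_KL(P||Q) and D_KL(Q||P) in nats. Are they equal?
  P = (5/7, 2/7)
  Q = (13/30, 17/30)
D_KL(P||Q) = 0.1613, D_KL(Q||P) = 0.1715

KL divergence is not symmetric: D_KL(P||Q) ≠ D_KL(Q||P) in general.

D_KL(P||Q) = 0.1613 nats
D_KL(Q||P) = 0.1715 nats

No, they are not equal!

This asymmetry is why KL divergence is not a true distance metric.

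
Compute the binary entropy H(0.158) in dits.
0.1895 dits

The binary entropy function is:
H(p) = -p log(p) - (1-p) log(1-p)

H(0.158) = -0.158 × log_10(0.158) - 0.842 × log_10(0.842)
H(0.158) = 0.1895 dits

Note: Binary entropy is maximized at p=0.5 (H=1 bit) and minimized at p=0 or p=1 (H=0).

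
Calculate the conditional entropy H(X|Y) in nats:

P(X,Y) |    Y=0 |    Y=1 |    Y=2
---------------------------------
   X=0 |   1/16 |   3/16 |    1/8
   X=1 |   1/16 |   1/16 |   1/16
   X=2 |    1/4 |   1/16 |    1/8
0.9520 nats

Using the chain rule: H(X|Y) = H(X,Y) - H(Y)

First, compute H(X,Y) = 2.0467 nats

Marginal P(Y) = (3/8, 5/16, 5/16)
H(Y) = 1.0948 nats

H(X|Y) = H(X,Y) - H(Y) = 2.0467 - 1.0948 = 0.9520 nats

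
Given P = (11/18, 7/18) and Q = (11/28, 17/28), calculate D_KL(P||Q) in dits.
0.0420 dits

KL divergence: D_KL(P||Q) = Σ p(x) log(p(x)/q(x))

Computing term by term:
  x=0: 11/18 × log_10[(11/18)/(11/28)] = 11/18 × 0.1919 = 0.1173
  x=1: 7/18 × log_10[(7/18)/(17/28)] = 7/18 × -0.1935 = -0.0752

D_KL(P||Q) = 0.0420 dits

Note: KL divergence is always non-negative and equals 0 iff P = Q.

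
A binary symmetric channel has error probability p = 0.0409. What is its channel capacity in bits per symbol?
0.7536 bits

For a binary symmetric channel (BSC) with error probability p:
Capacity C = 1 - H(p) bits per symbol

where H(p) = -p log₂(p) - (1-p) log₂(1-p) is the binary entropy function.

H(0.0409) = 0.2464 bits
C = 1 - 0.2464 = 0.7536 bits per symbol

This means we can reliably transmit up to 0.7536 bits of information per channel use.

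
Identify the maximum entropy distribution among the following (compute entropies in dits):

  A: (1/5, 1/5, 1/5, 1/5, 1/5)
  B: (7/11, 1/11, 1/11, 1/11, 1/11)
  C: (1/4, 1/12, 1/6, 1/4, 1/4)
A

For a discrete distribution over n outcomes, entropy is maximized by the uniform distribution.

Computing entropies:
H(A) = 0.6990 dits
H(B) = 0.5036 dits
H(C) = 0.6712 dits

The uniform distribution (where all probabilities equal 1/5) achieves the maximum entropy of log_10(5) = 0.6990 dits.

Distribution A has the highest entropy.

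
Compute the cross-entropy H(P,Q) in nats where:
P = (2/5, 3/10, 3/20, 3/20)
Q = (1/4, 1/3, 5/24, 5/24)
1.3547 nats

Cross-entropy: H(P,Q) = -Σ p(x) log q(x)

Alternatively: H(P,Q) = H(P) + D_KL(P||Q)
H(P) = 1.2968 nats
D_KL(P||Q) = 0.0578 nats

H(P,Q) = 1.2968 + 0.0578 = 1.3547 nats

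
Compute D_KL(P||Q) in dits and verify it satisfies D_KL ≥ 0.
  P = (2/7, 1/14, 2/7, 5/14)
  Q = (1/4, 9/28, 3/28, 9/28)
0.1080 dits

KL divergence satisfies the Gibbs inequality: D_KL(P||Q) ≥ 0 for all distributions P, Q.

D_KL(P||Q) = Σ p(x) log(p(x)/q(x))
Term by term:
  x=0: 2/7 × log_10[(2/7)/(1/4)] = 0.0166
  x=1: 1/14 × log_10[(1/14)/(9/28)] = -0.0467
  x=2: 2/7 × log_10[(2/7)/(3/28)] = 0.1217
  x=3: 5/14 × log_10[(5/14)/(9/28)] = 0.0163
D_KL(P||Q) = 0.1080 dits

D_KL(P||Q) = 0.1080 ≥ 0 ✓

This non-negativity is a fundamental property: relative entropy cannot be negative because it measures how different Q is from P.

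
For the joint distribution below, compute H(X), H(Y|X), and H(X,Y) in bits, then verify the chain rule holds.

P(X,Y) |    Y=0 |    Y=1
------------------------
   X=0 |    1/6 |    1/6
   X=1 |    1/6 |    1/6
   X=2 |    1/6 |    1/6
H(X,Y) = 2.5850, H(X) = 1.5850, H(Y|X) = 1.0000 (all in bits)

Chain rule: H(X,Y) = H(X) + H(Y|X)

Left side — joint entropy directly:
H(X,Y) = -Σ p(x,y) log p(x,y) = 2.5850 bits

Right side — compute H(Y|X) from the conditional distributions:
P(X) = (1/3, 1/3, 1/3), so H(X) = 1.5850 bits
H(Y|X) = Σ_x P(X=x) · H(Y|X=x):
  P(Y|X=0) = (1/2, 1/2), H(Y|X=0) = 1.0000, weight P(X=0) = 1/3
  P(Y|X=1) = (1/2, 1/2), H(Y|X=1) = 1.0000, weight P(X=1) = 1/3
  P(Y|X=2) = (1/2, 1/2), H(Y|X=2) = 1.0000, weight P(X=2) = 1/3
H(Y|X) = 1.0000 bits

H(X) + H(Y|X) = 1.5850 + 1.0000 = 2.5850 bits

Both sides equal 2.5850 bits. ✓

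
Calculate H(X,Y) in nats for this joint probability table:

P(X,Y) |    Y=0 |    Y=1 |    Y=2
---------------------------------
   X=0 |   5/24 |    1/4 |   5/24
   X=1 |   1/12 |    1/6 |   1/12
1.7129 nats

Joint entropy is H(X,Y) = -Σ_{x,y} p(x,y) log p(x,y).

Summing over all non-zero entries:
H(X,Y) = -[5/24·log_e(5/24) + 1/4·log_e(1/4) + 5/24·log_e(5/24) + 1/12·log_e(1/12) + 1/6·log_e(1/6) + 1/12·log_e(1/12)]
H(X,Y) = 1.7129 nats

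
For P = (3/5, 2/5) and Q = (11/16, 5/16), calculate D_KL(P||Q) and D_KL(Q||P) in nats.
D_KL(P||Q) = 0.0171, D_KL(Q||P) = 0.0164

KL divergence is not symmetric: D_KL(P||Q) ≠ D_KL(Q||P) in general.

D_KL(P||Q) = 0.0171 nats
D_KL(Q||P) = 0.0164 nats

No, they are not equal!

This asymmetry is why KL divergence is not a true distance metric.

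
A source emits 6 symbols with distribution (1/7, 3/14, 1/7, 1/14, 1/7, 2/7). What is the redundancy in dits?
0.0353 dits

Redundancy measures how far a source is from maximum entropy:
R = H_max - H(X)

Maximum entropy for 6 symbols: H_max = log_10(6) = 0.7782 dits
Actual entropy: H(X) = 0.7429 dits
Redundancy: R = 0.7782 - 0.7429 = 0.0353 dits

This redundancy represents potential for compression: the source could be compressed by 0.0353 dits per symbol.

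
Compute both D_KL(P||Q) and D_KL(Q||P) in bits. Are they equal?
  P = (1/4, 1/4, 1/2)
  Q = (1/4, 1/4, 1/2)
D_KL(P||Q) = 0.0000, D_KL(Q||P) = 0.0000

KL divergence is not symmetric: D_KL(P||Q) ≠ D_KL(Q||P) in general.

D_KL(P||Q) = 0.0000 bits
D_KL(Q||P) = 0.0000 bits

In this case they happen to be equal (to 4 decimal places).

This asymmetry is why KL divergence is not a true distance metric.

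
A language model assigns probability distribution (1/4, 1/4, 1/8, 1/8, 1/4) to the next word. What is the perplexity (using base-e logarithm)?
4.7568

Perplexity is e^H (or exp(H) for natural log).

First, H = -Σ p log p = 1.5596 nats
Perplexity = e^1.5596 = 4.7568

Interpretation: The model's uncertainty is equivalent to choosing uniformly among 4.8 options.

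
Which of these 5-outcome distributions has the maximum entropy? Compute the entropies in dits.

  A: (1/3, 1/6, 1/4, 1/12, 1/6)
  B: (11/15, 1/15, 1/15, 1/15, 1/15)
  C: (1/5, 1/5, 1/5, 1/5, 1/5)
C

For a discrete distribution over n outcomes, entropy is maximized by the uniform distribution.

Computing entropies:
H(A) = 0.6589 dits
H(B) = 0.4124 dits
H(C) = 0.6990 dits

The uniform distribution (where all probabilities equal 1/5) achieves the maximum entropy of log_10(5) = 0.6990 dits.

Distribution C has the highest entropy.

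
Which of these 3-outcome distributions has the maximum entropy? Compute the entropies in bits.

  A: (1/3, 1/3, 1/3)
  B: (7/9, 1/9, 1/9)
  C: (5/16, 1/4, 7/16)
A

For a discrete distribution over n outcomes, entropy is maximized by the uniform distribution.

Computing entropies:
H(A) = 1.5850 bits
H(B) = 0.9864 bits
H(C) = 1.5462 bits

The uniform distribution (where all probabilities equal 1/3) achieves the maximum entropy of log_2(3) = 1.5850 bits.

Distribution A has the highest entropy.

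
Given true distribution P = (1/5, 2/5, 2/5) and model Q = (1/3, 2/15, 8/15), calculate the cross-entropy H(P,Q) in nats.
1.2771 nats

Cross-entropy: H(P,Q) = -Σ p(x) log q(x)

Alternatively: H(P,Q) = H(P) + D_KL(P||Q)
H(P) = 1.0549 nats
D_KL(P||Q) = 0.2222 nats

H(P,Q) = 1.0549 + 0.2222 = 1.2771 nats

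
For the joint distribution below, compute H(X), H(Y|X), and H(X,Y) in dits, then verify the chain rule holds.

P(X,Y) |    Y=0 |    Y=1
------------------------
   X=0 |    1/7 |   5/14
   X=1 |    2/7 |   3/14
H(X,Y) = 0.5792, H(X) = 0.3010, H(Y|X) = 0.2782 (all in dits)

Chain rule: H(X,Y) = H(X) + H(Y|X)

Left side — joint entropy directly:
H(X,Y) = -Σ p(x,y) log p(x,y) = 0.5792 dits

Right side — compute H(Y|X) from the conditional distributions:
P(X) = (1/2, 1/2), so H(X) = 0.3010 dits
H(Y|X) = Σ_x P(X=x) · H(Y|X=x):
  P(Y|X=0) = (2/7, 5/7), H(Y|X=0) = 0.2598, weight P(X=0) = 1/2
  P(Y|X=1) = (4/7, 3/7), H(Y|X=1) = 0.2966, weight P(X=1) = 1/2
H(Y|X) = 0.2782 dits

H(X) + H(Y|X) = 0.3010 + 0.2782 = 0.5792 dits

Both sides equal 0.5792 dits. ✓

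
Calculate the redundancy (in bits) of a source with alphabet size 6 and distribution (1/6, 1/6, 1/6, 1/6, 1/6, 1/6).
0.0000 bits

Redundancy measures how far a source is from maximum entropy:
R = H_max - H(X)

Maximum entropy for 6 symbols: H_max = log_2(6) = 2.5850 bits
Actual entropy: H(X) = 2.5850 bits
Redundancy: R = 2.5850 - 2.5850 = 0.0000 bits

This redundancy represents potential for compression: the source could be compressed by 0.0000 bits per symbol.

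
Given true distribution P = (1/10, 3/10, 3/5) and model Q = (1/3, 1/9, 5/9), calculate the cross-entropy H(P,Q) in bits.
1.6183 bits

Cross-entropy: H(P,Q) = -Σ p(x) log q(x)

Alternatively: H(P,Q) = H(P) + D_KL(P||Q)
H(P) = 1.2955 bits
D_KL(P||Q) = 0.3228 bits

H(P,Q) = 1.2955 + 0.3228 = 1.6183 bits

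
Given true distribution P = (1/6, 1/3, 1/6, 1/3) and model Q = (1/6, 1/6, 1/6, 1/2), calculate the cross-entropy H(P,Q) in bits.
2.0566 bits

Cross-entropy: H(P,Q) = -Σ p(x) log q(x)

Alternatively: H(P,Q) = H(P) + D_KL(P||Q)
H(P) = 1.9183 bits
D_KL(P||Q) = 0.1383 bits

H(P,Q) = 1.9183 + 0.1383 = 2.0566 bits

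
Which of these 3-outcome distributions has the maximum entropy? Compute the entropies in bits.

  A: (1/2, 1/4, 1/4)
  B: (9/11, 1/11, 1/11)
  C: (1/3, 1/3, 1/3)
C

For a discrete distribution over n outcomes, entropy is maximized by the uniform distribution.

Computing entropies:
H(A) = 1.5000 bits
H(B) = 0.8659 bits
H(C) = 1.5850 bits

The uniform distribution (where all probabilities equal 1/3) achieves the maximum entropy of log_2(3) = 1.5850 bits.

Distribution C has the highest entropy.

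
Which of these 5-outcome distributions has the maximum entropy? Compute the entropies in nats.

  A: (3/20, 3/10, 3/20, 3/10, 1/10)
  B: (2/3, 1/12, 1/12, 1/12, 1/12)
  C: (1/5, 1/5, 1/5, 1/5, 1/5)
C

For a discrete distribution over n outcomes, entropy is maximized by the uniform distribution.

Computing entropies:
H(A) = 1.5218 nats
H(B) = 1.0986 nats
H(C) = 1.6094 nats

The uniform distribution (where all probabilities equal 1/5) achieves the maximum entropy of log_e(5) = 1.6094 nats.

Distribution C has the highest entropy.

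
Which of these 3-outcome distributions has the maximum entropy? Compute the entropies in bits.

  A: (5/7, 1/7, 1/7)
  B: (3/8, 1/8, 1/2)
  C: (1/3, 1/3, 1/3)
C

For a discrete distribution over n outcomes, entropy is maximized by the uniform distribution.

Computing entropies:
H(A) = 1.1488 bits
H(B) = 1.4056 bits
H(C) = 1.5850 bits

The uniform distribution (where all probabilities equal 1/3) achieves the maximum entropy of log_2(3) = 1.5850 bits.

Distribution C has the highest entropy.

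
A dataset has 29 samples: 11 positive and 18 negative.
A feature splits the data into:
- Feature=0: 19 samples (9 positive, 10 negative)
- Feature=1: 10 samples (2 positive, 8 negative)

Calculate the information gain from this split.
0.0548 bits

Information Gain = H(Y) - H(Y|Feature)

Before split:
P(positive) = 11/29 = 0.3793
H(Y) = 0.9576 bits

After split:
Feature=0: H = 0.9980 bits (weight = 19/29)
Feature=1: H = 0.7219 bits (weight = 10/29)
H(Y|Feature) = (19/29)×0.9980 + (10/29)×0.7219 = 0.9028 bits

Information Gain = 0.9576 - 0.9028 = 0.0548 bits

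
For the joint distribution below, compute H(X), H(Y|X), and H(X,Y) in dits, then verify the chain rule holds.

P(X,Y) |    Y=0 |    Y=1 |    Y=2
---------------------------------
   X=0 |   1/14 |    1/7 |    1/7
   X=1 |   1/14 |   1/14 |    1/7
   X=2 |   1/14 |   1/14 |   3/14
H(X,Y) = 0.9149, H(X) = 0.4748, H(Y|X) = 0.4400 (all in dits)

Chain rule: H(X,Y) = H(X) + H(Y|X)

Left side — joint entropy directly:
H(X,Y) = -Σ p(x,y) log p(x,y) = 0.9149 dits

Right side — compute H(Y|X) from the conditional distributions:
P(X) = (5/14, 2/7, 5/14), so H(X) = 0.4748 dits
H(Y|X) = Σ_x P(X=x) · H(Y|X=x):
  P(Y|X=0) = (1/5, 2/5, 2/5), H(Y|X=0) = 0.4581, weight P(X=0) = 5/14
  P(Y|X=1) = (1/4, 1/4, 1/2), H(Y|X=1) = 0.4515, weight P(X=1) = 2/7
  P(Y|X=2) = (1/5, 1/5, 3/5), H(Y|X=2) = 0.4127, weight P(X=2) = 5/14
H(Y|X) = 0.4400 dits

H(X) + H(Y|X) = 0.4748 + 0.4400 = 0.9149 dits

Both sides equal 0.9149 dits. ✓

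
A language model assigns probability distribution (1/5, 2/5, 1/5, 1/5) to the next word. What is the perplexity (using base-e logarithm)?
3.7893

Perplexity is e^H (or exp(H) for natural log).

First, H = -Σ p log p = 1.3322 nats
Perplexity = e^1.3322 = 3.7893

Interpretation: The model's uncertainty is equivalent to choosing uniformly among 3.8 options.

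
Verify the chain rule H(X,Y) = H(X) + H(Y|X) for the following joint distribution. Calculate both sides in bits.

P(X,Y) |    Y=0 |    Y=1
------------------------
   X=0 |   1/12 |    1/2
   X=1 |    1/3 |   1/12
H(X,Y) = 1.6258, H(X) = 0.9799, H(Y|X) = 0.6459 (all in bits)

Chain rule: H(X,Y) = H(X) + H(Y|X)

Left side — joint entropy directly:
H(X,Y) = -Σ p(x,y) log p(x,y) = 1.6258 bits

Right side — compute H(Y|X) from the conditional distributions:
P(X) = (7/12, 5/12), so H(X) = 0.9799 bits
H(Y|X) = Σ_x P(X=x) · H(Y|X=x):
  P(Y|X=0) = (1/7, 6/7), H(Y|X=0) = 0.5917, weight P(X=0) = 7/12
  P(Y|X=1) = (4/5, 1/5), H(Y|X=1) = 0.7219, weight P(X=1) = 5/12
H(Y|X) = 0.6459 bits

H(X) + H(Y|X) = 0.9799 + 0.6459 = 1.6258 bits

Both sides equal 1.6258 bits. ✓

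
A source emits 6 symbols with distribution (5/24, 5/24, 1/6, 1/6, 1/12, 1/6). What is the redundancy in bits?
0.0508 bits

Redundancy measures how far a source is from maximum entropy:
R = H_max - H(X)

Maximum entropy for 6 symbols: H_max = log_2(6) = 2.5850 bits
Actual entropy: H(X) = 2.5342 bits
Redundancy: R = 2.5850 - 2.5342 = 0.0508 bits

This redundancy represents potential for compression: the source could be compressed by 0.0508 bits per symbol.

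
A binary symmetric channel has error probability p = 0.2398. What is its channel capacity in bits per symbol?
0.2053 bits

For a binary symmetric channel (BSC) with error probability p:
Capacity C = 1 - H(p) bits per symbol

where H(p) = -p log₂(p) - (1-p) log₂(1-p) is the binary entropy function.

H(0.2398) = 0.7947 bits
C = 1 - 0.7947 = 0.2053 bits per symbol

This means we can reliably transmit up to 0.2053 bits of information per channel use.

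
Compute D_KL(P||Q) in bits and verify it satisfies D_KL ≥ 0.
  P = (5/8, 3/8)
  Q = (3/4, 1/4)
0.0550 bits

KL divergence satisfies the Gibbs inequality: D_KL(P||Q) ≥ 0 for all distributions P, Q.

D_KL(P||Q) = Σ p(x) log(p(x)/q(x))
Term by term:
  x=0: 5/8 × log_2[(5/8)/(3/4)] = -0.1644
  x=1: 3/8 × log_2[(3/8)/(1/4)] = 0.2194
D_KL(P||Q) = 0.0550 bits

D_KL(P||Q) = 0.0550 ≥ 0 ✓

This non-negativity is a fundamental property: relative entropy cannot be negative because it measures how different Q is from P.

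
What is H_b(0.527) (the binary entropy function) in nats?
0.6917 nats

The binary entropy function is:
H(p) = -p log(p) - (1-p) log(1-p)

H(0.527) = -0.527 × log_e(0.527) - 0.473 × log_e(0.473)
H(0.527) = 0.6917 nats

Note: Binary entropy is maximized at p=0.5 (H=1 bit) and minimized at p=0 or p=1 (H=0).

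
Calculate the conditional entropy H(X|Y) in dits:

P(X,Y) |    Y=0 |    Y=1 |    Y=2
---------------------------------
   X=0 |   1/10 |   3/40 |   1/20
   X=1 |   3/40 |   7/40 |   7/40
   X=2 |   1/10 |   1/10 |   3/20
0.4488 dits

Using the chain rule: H(X|Y) = H(X,Y) - H(Y)

First, compute H(X,Y) = 0.9223 dits

Marginal P(Y) = (11/40, 7/20, 3/8)
H(Y) = 0.4735 dits

H(X|Y) = H(X,Y) - H(Y) = 0.9223 - 0.4735 = 0.4488 dits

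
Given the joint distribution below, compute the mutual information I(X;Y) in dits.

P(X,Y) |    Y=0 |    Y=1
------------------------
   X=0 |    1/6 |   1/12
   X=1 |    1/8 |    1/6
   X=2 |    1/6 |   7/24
0.0134 dits

Mutual information: I(X;Y) = H(X) + H(Y) - H(X,Y)

Marginals:
P(X) = (1/4, 7/24, 11/24), H(X) = 0.4619 dits
P(Y) = (11/24, 13/24), H(Y) = 0.2995 dits

Joint entropy: H(X,Y) = 0.7480 dits

I(X;Y) = 0.4619 + 0.2995 - 0.7480 = 0.0134 dits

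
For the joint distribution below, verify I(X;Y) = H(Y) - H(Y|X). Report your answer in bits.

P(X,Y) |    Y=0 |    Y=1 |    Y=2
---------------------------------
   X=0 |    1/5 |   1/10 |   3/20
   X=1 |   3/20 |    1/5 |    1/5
I(X;Y) = 0.0276 bits

Mutual information has multiple equivalent forms:
- I(X;Y) = H(X) - H(X|Y)
- I(X;Y) = H(Y) - H(Y|X)
- I(X;Y) = H(X) + H(Y) - H(X,Y)

Computing all quantities:
H(X) = 0.9928, H(Y) = 1.5813, H(X,Y) = 2.5464
H(X|Y) = 0.9651, H(Y|X) = 1.5537

Verification:
H(X) - H(X|Y) = 0.9928 - 0.9651 = 0.0276
H(Y) - H(Y|X) = 1.5813 - 1.5537 = 0.0276
H(X) + H(Y) - H(X,Y) = 0.9928 + 1.5813 - 2.5464 = 0.0276

All forms give I(X;Y) = 0.0276 bits. ✓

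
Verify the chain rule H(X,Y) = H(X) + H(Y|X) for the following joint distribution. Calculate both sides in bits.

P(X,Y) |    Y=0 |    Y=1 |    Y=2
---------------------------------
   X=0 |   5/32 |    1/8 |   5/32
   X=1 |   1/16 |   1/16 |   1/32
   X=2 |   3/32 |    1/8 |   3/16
H(X,Y) = 3.0161, H(X) = 1.4682, H(Y|X) = 1.5479 (all in bits)

Chain rule: H(X,Y) = H(X) + H(Y|X)

Left side — joint entropy directly:
H(X,Y) = -Σ p(x,y) log p(x,y) = 3.0161 bits

Right side — compute H(Y|X) from the conditional distributions:
P(X) = (7/16, 5/32, 13/32), so H(X) = 1.4682 bits
H(Y|X) = Σ_x P(X=x) · H(Y|X=x):
  P(Y|X=0) = (5/14, 2/7, 5/14), H(Y|X=0) = 1.5774, weight P(X=0) = 7/16
  P(Y|X=1) = (2/5, 2/5, 1/5), H(Y|X=1) = 1.5219, weight P(X=1) = 5/32
  P(Y|X=2) = (3/13, 4/13, 6/13), H(Y|X=2) = 1.5262, weight P(X=2) = 13/32
H(Y|X) = 1.5479 bits

H(X) + H(Y|X) = 1.4682 + 1.5479 = 3.0161 bits

Both sides equal 3.0161 bits. ✓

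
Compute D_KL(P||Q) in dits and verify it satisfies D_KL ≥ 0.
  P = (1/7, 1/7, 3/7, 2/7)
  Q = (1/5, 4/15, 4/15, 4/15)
0.0373 dits

KL divergence satisfies the Gibbs inequality: D_KL(P||Q) ≥ 0 for all distributions P, Q.

D_KL(P||Q) = Σ p(x) log(p(x)/q(x))
Term by term:
  x=0: 1/7 × log_10[(1/7)/(1/5)] = -0.0209
  x=1: 1/7 × log_10[(1/7)/(4/15)] = -0.0387
  x=2: 3/7 × log_10[(3/7)/(4/15)] = 0.0883
  x=3: 2/7 × log_10[(2/7)/(4/15)] = 0.0086
D_KL(P||Q) = 0.0373 dits

D_KL(P||Q) = 0.0373 ≥ 0 ✓

This non-negativity is a fundamental property: relative entropy cannot be negative because it measures how different Q is from P.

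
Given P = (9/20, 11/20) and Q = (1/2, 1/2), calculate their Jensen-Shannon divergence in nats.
0.0013 nats

Jensen-Shannon divergence is:
JSD(P||Q) = 0.5 × D_KL(P||M) + 0.5 × D_KL(Q||M)
where M = 0.5 × (P + Q) is the mixture distribution.

M = 0.5 × (9/20, 11/20) + 0.5 × (1/2, 1/2) = (19/40, 21/40)

D_KL(P||M) = 0.0013 nats
D_KL(Q||M) = 0.0013 nats

JSD(P||Q) = 0.5 × 0.0013 + 0.5 × 0.0013 = 0.0013 nats

Unlike KL divergence, JSD is symmetric and bounded: 0 ≤ JSD ≤ log(2).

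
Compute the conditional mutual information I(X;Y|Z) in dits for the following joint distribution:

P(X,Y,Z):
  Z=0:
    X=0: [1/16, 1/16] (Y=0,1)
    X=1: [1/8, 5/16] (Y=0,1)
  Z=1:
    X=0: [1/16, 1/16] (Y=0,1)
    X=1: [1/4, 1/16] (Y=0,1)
0.0123 dits

Conditional mutual information: I(X;Y|Z) = H(X|Z) + H(Y|Z) - H(X,Y|Z)

H(Z) = 0.2976
H(X,Z) = 0.5407 → H(X|Z) = 0.2431
H(Y,Z) = 0.5668 → H(Y|Z) = 0.2692
H(X,Y,Z) = 0.7975 → H(X,Y|Z) = 0.4999

I(X;Y|Z) = 0.2431 + 0.2692 - 0.4999 = 0.0123 dits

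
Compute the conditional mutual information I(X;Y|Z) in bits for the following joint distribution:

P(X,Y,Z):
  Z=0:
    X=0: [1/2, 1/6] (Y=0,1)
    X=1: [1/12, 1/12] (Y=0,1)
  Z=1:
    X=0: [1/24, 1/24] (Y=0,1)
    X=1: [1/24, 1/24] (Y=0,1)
0.0269 bits

Conditional mutual information: I(X;Y|Z) = H(X|Z) + H(Y|Z) - H(X,Y|Z)

H(Z) = 0.6500
H(X,Z) = 1.4183 → H(X|Z) = 0.7683
H(Y,Z) = 1.5511 → H(Y|Z) = 0.9011
H(X,Y,Z) = 2.2925 → H(X,Y|Z) = 1.6425

I(X;Y|Z) = 0.7683 + 0.9011 - 1.6425 = 0.0269 bits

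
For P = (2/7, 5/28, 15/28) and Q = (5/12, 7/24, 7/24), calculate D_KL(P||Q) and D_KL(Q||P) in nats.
D_KL(P||Q) = 0.1303, D_KL(Q||P) = 0.1230

KL divergence is not symmetric: D_KL(P||Q) ≠ D_KL(Q||P) in general.

D_KL(P||Q) = 0.1303 nats
D_KL(Q||P) = 0.1230 nats

No, they are not equal!

This asymmetry is why KL divergence is not a true distance metric.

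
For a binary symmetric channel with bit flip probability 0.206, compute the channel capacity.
0.2662 bits

For a binary symmetric channel (BSC) with error probability p:
Capacity C = 1 - H(p) bits per symbol

where H(p) = -p log₂(p) - (1-p) log₂(1-p) is the binary entropy function.

H(0.206) = 0.7338 bits
C = 1 - 0.7338 = 0.2662 bits per symbol

This means we can reliably transmit up to 0.2662 bits of information per channel use.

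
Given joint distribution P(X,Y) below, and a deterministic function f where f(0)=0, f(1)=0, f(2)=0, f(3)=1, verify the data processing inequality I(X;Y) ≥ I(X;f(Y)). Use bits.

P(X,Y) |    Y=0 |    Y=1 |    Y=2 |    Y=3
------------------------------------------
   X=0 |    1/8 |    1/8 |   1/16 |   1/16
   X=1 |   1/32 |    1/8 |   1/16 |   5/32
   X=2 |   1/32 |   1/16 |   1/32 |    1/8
I(X;Y) = 0.0993, I(X;f(Y)) = 0.0672, inequality holds: 0.0993 ≥ 0.0672

Data Processing Inequality: For any Markov chain X → Y → Z, we have I(X;Y) ≥ I(X;Z).

Here Z = f(Y) is a deterministic function of Y, forming X → Y → Z.

Original I(X;Y) = 0.0993 bits

After applying f:
P(X,Z) where Z=f(Y):
- P(X,Z=0) = P(X,Y=0) + P(X,Y=1) + P(X,Y=2)
- P(X,Z=1) = P(X,Y=3)

I(X;Z) = I(X;f(Y)) = 0.0672 bits

Verification: 0.0993 ≥ 0.0672 ✓

Information cannot be created by processing; the function f can only lose information about X.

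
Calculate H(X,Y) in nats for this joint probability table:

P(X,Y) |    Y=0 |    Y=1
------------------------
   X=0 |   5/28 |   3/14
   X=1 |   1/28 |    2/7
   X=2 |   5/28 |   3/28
1.6616 nats

Joint entropy is H(X,Y) = -Σ_{x,y} p(x,y) log p(x,y).

Summing over all non-zero entries:
H(X,Y) = -[5/28·log_e(5/28) + 3/14·log_e(3/14) + 1/28·log_e(1/28) + 2/7·log_e(2/7) + 5/28·log_e(5/28) + 3/28·log_e(3/28)]
H(X,Y) = 1.6616 nats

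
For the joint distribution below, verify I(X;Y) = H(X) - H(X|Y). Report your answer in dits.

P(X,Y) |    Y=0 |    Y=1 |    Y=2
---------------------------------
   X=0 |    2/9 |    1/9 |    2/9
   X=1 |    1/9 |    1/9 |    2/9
I(X;Y) = 0.0055 dits

Mutual information has multiple equivalent forms:
- I(X;Y) = H(X) - H(X|Y)
- I(X;Y) = H(Y) - H(Y|X)
- I(X;Y) = H(X) + H(Y) - H(X,Y)

Computing all quantities:
H(X) = 0.2983, H(Y) = 0.4607, H(X,Y) = 0.7536
H(X|Y) = 0.2928, H(Y|X) = 0.4552

Verification:
H(X) - H(X|Y) = 0.2983 - 0.2928 = 0.0055
H(Y) - H(Y|X) = 0.4607 - 0.4552 = 0.0055
H(X) + H(Y) - H(X,Y) = 0.2983 + 0.4607 - 0.7536 = 0.0055

All forms give I(X;Y) = 0.0055 dits. ✓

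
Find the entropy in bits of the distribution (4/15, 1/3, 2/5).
1.5656 bits

Shannon entropy is H(X) = -Σ p(x) log p(x).

For P = (4/15, 1/3, 2/5):
H = -4/15 × log_2(4/15) -1/3 × log_2(1/3) -2/5 × log_2(2/5)
H = 1.5656 bits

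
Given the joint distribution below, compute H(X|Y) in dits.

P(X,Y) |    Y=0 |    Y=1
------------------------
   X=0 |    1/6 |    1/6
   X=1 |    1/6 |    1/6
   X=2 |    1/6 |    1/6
0.4771 dits

Using the chain rule: H(X|Y) = H(X,Y) - H(Y)

First, compute H(X,Y) = 0.7782 dits

Marginal P(Y) = (1/2, 1/2)
H(Y) = 0.3010 dits

H(X|Y) = H(X,Y) - H(Y) = 0.7782 - 0.3010 = 0.4771 dits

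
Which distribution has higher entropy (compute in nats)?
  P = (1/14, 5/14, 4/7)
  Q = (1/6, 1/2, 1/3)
Q

Computing entropies in nats:
H(P) = 0.8760
H(Q) = 1.0114

Distribution Q has higher entropy.

Intuition: The distribution closer to uniform (more spread out) has higher entropy.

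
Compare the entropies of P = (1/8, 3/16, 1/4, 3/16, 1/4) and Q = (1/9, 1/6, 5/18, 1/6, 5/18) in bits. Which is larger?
P

Computing entropies in bits:
H(P) = 2.2806
H(Q) = 2.2405

Distribution P has higher entropy.

Intuition: The distribution closer to uniform (more spread out) has higher entropy.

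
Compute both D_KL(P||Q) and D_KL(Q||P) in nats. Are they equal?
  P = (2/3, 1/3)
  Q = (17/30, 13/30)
D_KL(P||Q) = 0.0209, D_KL(Q||P) = 0.0216

KL divergence is not symmetric: D_KL(P||Q) ≠ D_KL(Q||P) in general.

D_KL(P||Q) = 0.0209 nats
D_KL(Q||P) = 0.0216 nats

No, they are not equal!

This asymmetry is why KL divergence is not a true distance metric.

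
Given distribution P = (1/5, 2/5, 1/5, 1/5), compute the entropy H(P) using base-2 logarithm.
1.9219 bits

Shannon entropy is H(X) = -Σ p(x) log p(x).

For P = (1/5, 2/5, 1/5, 1/5):
H = -1/5 × log_2(1/5) -2/5 × log_2(2/5) -1/5 × log_2(1/5) -1/5 × log_2(1/5)
H = 1.9219 bits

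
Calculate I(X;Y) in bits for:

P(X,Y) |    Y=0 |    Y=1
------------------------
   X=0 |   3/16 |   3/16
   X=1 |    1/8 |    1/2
0.0698 bits

Mutual information: I(X;Y) = H(X) + H(Y) - H(X,Y)

Marginals:
P(X) = (3/8, 5/8), H(X) = 0.9544 bits
P(Y) = (5/16, 11/16), H(Y) = 0.8960 bits

Joint entropy: H(X,Y) = 1.7806 bits

I(X;Y) = 0.9544 + 0.8960 - 1.7806 = 0.0698 bits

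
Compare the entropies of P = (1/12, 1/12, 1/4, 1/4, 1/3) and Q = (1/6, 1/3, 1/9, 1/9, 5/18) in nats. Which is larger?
Q

Computing entropies in nats:
H(P) = 1.4735
H(Q) = 1.5089

Distribution Q has higher entropy.

Intuition: The distribution closer to uniform (more spread out) has higher entropy.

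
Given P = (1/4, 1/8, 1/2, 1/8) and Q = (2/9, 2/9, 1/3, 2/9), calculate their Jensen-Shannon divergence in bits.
0.0326 bits

Jensen-Shannon divergence is:
JSD(P||Q) = 0.5 × D_KL(P||M) + 0.5 × D_KL(Q||M)
where M = 0.5 × (P + Q) is the mixture distribution.

M = 0.5 × (1/4, 1/8, 1/2, 1/8) + 0.5 × (2/9, 2/9, 1/3, 2/9) = (0.236111, 0.173611, 5/12, 0.173611)

D_KL(P||M) = 0.0336 bits
D_KL(Q||M) = 0.0315 bits

JSD(P||Q) = 0.5 × 0.0336 + 0.5 × 0.0315 = 0.0326 bits

Unlike KL divergence, JSD is symmetric and bounded: 0 ≤ JSD ≤ log(2).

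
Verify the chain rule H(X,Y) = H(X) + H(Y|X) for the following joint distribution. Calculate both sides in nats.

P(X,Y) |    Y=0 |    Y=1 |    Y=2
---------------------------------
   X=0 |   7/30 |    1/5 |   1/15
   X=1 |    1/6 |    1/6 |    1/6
H(X,Y) = 1.7379, H(X) = 0.6931, H(Y|X) = 1.0447 (all in nats)

Chain rule: H(X,Y) = H(X) + H(Y|X)

Left side — joint entropy directly:
H(X,Y) = -Σ p(x,y) log p(x,y) = 1.7379 nats

Right side — compute H(Y|X) from the conditional distributions:
P(X) = (1/2, 1/2), so H(X) = 0.6931 nats
H(Y|X) = Σ_x P(X=x) · H(Y|X=x):
  P(Y|X=0) = (7/15, 2/5, 2/15), H(Y|X=0) = 0.9908, weight P(X=0) = 1/2
  P(Y|X=1) = (1/3, 1/3, 1/3), H(Y|X=1) = 1.0986, weight P(X=1) = 1/2
H(Y|X) = 1.0447 nats

H(X) + H(Y|X) = 0.6931 + 1.0447 = 1.7379 nats

Both sides equal 1.7379 nats. ✓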